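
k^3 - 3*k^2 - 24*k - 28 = (k - 7)*(k + 2)^2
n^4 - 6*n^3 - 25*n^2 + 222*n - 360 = (n - 5)*(n - 4)*(n - 3)*(n + 6)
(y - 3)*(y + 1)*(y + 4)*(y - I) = y^4 + 2*y^3 - I*y^3 - 11*y^2 - 2*I*y^2 - 12*y + 11*I*y + 12*I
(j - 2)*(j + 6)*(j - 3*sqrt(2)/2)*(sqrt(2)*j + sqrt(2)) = sqrt(2)*j^4 - 3*j^3 + 5*sqrt(2)*j^3 - 15*j^2 - 8*sqrt(2)*j^2 - 12*sqrt(2)*j + 24*j + 36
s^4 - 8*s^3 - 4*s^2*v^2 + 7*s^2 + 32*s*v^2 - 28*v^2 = (s - 7)*(s - 1)*(s - 2*v)*(s + 2*v)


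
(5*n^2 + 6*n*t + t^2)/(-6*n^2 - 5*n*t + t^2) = (5*n + t)/(-6*n + t)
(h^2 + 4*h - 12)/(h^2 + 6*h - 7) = (h^2 + 4*h - 12)/(h^2 + 6*h - 7)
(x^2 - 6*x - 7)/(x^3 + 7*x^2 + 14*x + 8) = (x - 7)/(x^2 + 6*x + 8)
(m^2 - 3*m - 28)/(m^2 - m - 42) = (m + 4)/(m + 6)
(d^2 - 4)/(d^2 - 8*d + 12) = (d + 2)/(d - 6)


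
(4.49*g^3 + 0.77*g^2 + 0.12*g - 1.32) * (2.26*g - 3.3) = 10.1474*g^4 - 13.0768*g^3 - 2.2698*g^2 - 3.3792*g + 4.356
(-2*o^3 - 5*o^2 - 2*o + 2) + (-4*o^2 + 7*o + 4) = -2*o^3 - 9*o^2 + 5*o + 6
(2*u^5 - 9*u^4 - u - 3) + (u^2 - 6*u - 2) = 2*u^5 - 9*u^4 + u^2 - 7*u - 5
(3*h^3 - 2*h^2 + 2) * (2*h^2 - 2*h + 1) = 6*h^5 - 10*h^4 + 7*h^3 + 2*h^2 - 4*h + 2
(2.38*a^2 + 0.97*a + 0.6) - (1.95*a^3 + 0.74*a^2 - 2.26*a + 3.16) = -1.95*a^3 + 1.64*a^2 + 3.23*a - 2.56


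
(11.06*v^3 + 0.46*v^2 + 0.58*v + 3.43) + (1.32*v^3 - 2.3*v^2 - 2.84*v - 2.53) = 12.38*v^3 - 1.84*v^2 - 2.26*v + 0.9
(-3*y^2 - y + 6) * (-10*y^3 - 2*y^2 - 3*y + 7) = 30*y^5 + 16*y^4 - 49*y^3 - 30*y^2 - 25*y + 42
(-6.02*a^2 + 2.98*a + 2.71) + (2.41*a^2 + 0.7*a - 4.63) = -3.61*a^2 + 3.68*a - 1.92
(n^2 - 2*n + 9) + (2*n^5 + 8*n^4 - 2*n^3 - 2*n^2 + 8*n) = 2*n^5 + 8*n^4 - 2*n^3 - n^2 + 6*n + 9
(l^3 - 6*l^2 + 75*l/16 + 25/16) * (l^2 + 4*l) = l^5 - 2*l^4 - 309*l^3/16 + 325*l^2/16 + 25*l/4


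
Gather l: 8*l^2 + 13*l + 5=8*l^2 + 13*l + 5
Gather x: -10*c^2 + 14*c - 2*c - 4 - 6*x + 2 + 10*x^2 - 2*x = -10*c^2 + 12*c + 10*x^2 - 8*x - 2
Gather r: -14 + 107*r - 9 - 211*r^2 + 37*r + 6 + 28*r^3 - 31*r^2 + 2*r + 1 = 28*r^3 - 242*r^2 + 146*r - 16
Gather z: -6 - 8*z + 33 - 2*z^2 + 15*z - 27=-2*z^2 + 7*z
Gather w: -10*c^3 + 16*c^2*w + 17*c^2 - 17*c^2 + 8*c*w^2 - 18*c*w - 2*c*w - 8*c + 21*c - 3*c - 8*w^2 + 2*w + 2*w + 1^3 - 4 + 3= -10*c^3 + 10*c + w^2*(8*c - 8) + w*(16*c^2 - 20*c + 4)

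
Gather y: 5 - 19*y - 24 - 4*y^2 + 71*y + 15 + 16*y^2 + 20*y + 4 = 12*y^2 + 72*y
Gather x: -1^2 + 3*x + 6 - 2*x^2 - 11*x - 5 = -2*x^2 - 8*x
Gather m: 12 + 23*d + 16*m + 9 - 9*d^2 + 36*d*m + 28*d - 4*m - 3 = -9*d^2 + 51*d + m*(36*d + 12) + 18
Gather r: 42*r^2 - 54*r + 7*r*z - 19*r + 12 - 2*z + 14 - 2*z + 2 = 42*r^2 + r*(7*z - 73) - 4*z + 28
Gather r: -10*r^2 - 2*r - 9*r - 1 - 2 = -10*r^2 - 11*r - 3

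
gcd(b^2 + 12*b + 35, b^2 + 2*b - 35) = b + 7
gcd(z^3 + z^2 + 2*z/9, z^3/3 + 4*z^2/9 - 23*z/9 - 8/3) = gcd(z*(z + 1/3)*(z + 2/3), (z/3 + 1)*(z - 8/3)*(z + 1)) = 1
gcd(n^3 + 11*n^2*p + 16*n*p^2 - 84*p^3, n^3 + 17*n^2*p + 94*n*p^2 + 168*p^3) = n^2 + 13*n*p + 42*p^2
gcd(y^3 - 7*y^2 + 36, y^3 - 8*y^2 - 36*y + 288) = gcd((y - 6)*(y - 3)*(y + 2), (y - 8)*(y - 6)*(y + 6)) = y - 6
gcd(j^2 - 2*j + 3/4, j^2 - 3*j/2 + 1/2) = j - 1/2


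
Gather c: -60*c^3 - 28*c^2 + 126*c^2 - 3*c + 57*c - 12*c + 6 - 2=-60*c^3 + 98*c^2 + 42*c + 4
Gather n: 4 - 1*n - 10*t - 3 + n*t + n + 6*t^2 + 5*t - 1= n*t + 6*t^2 - 5*t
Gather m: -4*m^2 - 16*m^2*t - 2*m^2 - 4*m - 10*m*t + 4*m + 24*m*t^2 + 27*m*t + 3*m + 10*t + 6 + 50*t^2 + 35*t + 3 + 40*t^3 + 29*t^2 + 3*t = m^2*(-16*t - 6) + m*(24*t^2 + 17*t + 3) + 40*t^3 + 79*t^2 + 48*t + 9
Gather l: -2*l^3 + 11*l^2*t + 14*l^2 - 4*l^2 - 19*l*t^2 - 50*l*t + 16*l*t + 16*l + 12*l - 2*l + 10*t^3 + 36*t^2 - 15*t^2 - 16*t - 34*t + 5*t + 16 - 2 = -2*l^3 + l^2*(11*t + 10) + l*(-19*t^2 - 34*t + 26) + 10*t^3 + 21*t^2 - 45*t + 14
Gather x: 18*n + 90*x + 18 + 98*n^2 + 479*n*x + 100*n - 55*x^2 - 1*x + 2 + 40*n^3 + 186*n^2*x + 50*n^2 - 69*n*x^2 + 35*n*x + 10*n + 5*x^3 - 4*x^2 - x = 40*n^3 + 148*n^2 + 128*n + 5*x^3 + x^2*(-69*n - 59) + x*(186*n^2 + 514*n + 88) + 20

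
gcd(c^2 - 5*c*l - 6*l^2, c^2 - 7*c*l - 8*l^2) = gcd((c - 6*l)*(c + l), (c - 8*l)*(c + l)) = c + l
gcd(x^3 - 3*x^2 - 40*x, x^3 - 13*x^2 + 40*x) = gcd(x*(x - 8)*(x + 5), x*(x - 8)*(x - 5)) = x^2 - 8*x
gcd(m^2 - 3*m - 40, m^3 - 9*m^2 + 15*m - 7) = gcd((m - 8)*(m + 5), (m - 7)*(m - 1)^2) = 1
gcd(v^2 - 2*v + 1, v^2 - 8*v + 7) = v - 1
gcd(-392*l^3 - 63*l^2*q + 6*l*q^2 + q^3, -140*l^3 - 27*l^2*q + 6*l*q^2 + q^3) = 7*l + q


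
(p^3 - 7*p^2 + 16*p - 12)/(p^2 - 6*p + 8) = (p^2 - 5*p + 6)/(p - 4)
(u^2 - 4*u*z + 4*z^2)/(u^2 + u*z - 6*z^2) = (u - 2*z)/(u + 3*z)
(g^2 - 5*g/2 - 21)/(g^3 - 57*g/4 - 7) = 2*(g - 6)/(2*g^2 - 7*g - 4)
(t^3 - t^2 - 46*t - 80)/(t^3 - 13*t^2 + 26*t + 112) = (t + 5)/(t - 7)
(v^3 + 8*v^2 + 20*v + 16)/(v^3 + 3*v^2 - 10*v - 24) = (v + 2)/(v - 3)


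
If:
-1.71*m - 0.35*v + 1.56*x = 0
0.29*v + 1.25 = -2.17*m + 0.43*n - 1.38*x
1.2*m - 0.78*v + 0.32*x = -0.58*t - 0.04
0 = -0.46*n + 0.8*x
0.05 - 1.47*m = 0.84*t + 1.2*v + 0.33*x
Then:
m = -0.43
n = -0.84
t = 1.05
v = -0.03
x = -0.48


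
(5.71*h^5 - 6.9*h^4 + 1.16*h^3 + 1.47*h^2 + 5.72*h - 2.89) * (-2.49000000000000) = -14.2179*h^5 + 17.181*h^4 - 2.8884*h^3 - 3.6603*h^2 - 14.2428*h + 7.1961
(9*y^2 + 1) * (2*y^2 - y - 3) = 18*y^4 - 9*y^3 - 25*y^2 - y - 3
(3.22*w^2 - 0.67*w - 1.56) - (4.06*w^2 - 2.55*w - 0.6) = -0.839999999999999*w^2 + 1.88*w - 0.96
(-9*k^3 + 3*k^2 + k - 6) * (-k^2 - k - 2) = 9*k^5 + 6*k^4 + 14*k^3 - k^2 + 4*k + 12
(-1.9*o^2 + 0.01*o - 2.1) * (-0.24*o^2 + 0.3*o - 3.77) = 0.456*o^4 - 0.5724*o^3 + 7.67*o^2 - 0.6677*o + 7.917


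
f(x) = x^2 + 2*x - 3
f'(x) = 2*x + 2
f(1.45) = 2.00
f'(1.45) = 4.90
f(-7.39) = 36.83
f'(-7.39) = -12.78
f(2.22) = 6.37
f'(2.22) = 6.44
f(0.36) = -2.15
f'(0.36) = 2.72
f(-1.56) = -3.69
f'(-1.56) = -1.12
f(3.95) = 20.50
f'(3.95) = 9.90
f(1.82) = 3.95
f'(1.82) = 5.64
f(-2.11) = -2.77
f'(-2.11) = -2.22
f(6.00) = 45.00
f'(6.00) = 14.00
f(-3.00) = 0.00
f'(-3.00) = -4.00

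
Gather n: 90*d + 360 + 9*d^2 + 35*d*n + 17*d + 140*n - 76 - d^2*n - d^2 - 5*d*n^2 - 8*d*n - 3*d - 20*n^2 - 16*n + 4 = 8*d^2 + 104*d + n^2*(-5*d - 20) + n*(-d^2 + 27*d + 124) + 288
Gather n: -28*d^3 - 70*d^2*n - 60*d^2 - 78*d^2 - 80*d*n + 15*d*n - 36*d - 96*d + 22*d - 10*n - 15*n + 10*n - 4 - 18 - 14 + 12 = -28*d^3 - 138*d^2 - 110*d + n*(-70*d^2 - 65*d - 15) - 24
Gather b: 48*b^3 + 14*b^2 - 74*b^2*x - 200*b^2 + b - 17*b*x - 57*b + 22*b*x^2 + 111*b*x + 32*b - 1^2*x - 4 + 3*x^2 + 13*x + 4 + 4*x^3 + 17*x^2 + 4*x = 48*b^3 + b^2*(-74*x - 186) + b*(22*x^2 + 94*x - 24) + 4*x^3 + 20*x^2 + 16*x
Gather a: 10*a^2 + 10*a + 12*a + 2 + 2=10*a^2 + 22*a + 4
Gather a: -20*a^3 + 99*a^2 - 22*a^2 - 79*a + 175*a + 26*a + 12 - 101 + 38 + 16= -20*a^3 + 77*a^2 + 122*a - 35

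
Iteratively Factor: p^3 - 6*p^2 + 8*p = (p)*(p^2 - 6*p + 8) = p*(p - 4)*(p - 2)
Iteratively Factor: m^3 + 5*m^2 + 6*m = (m + 3)*(m^2 + 2*m) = m*(m + 3)*(m + 2)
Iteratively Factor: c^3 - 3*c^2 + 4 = (c - 2)*(c^2 - c - 2) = (c - 2)*(c + 1)*(c - 2)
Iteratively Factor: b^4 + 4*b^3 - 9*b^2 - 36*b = (b - 3)*(b^3 + 7*b^2 + 12*b) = (b - 3)*(b + 4)*(b^2 + 3*b) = (b - 3)*(b + 3)*(b + 4)*(b)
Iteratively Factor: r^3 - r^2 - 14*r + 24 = (r - 2)*(r^2 + r - 12) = (r - 2)*(r + 4)*(r - 3)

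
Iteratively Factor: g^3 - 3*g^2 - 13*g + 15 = (g + 3)*(g^2 - 6*g + 5) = (g - 1)*(g + 3)*(g - 5)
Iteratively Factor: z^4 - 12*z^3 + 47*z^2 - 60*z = (z - 3)*(z^3 - 9*z^2 + 20*z) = (z - 4)*(z - 3)*(z^2 - 5*z) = z*(z - 4)*(z - 3)*(z - 5)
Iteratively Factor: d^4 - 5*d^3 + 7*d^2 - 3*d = (d - 1)*(d^3 - 4*d^2 + 3*d) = (d - 1)^2*(d^2 - 3*d) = (d - 3)*(d - 1)^2*(d)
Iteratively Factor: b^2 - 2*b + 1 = (b - 1)*(b - 1)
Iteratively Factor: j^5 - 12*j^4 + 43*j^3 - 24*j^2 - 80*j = (j - 5)*(j^4 - 7*j^3 + 8*j^2 + 16*j) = (j - 5)*(j - 4)*(j^3 - 3*j^2 - 4*j) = (j - 5)*(j - 4)^2*(j^2 + j) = j*(j - 5)*(j - 4)^2*(j + 1)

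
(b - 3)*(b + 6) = b^2 + 3*b - 18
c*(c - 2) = c^2 - 2*c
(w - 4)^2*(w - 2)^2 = w^4 - 12*w^3 + 52*w^2 - 96*w + 64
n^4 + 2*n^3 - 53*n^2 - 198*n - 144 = (n - 8)*(n + 1)*(n + 3)*(n + 6)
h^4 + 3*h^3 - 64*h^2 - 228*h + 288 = (h - 8)*(h - 1)*(h + 6)^2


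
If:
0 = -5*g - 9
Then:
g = -9/5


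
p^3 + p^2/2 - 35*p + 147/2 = (p - 7/2)*(p - 3)*(p + 7)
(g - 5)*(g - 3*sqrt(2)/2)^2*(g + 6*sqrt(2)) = g^4 - 5*g^3 + 3*sqrt(2)*g^3 - 63*g^2/2 - 15*sqrt(2)*g^2 + 27*sqrt(2)*g + 315*g/2 - 135*sqrt(2)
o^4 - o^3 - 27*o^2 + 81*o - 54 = (o - 3)^2*(o - 1)*(o + 6)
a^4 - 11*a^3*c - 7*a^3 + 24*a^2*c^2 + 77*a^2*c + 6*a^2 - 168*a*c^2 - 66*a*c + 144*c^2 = (a - 6)*(a - 1)*(a - 8*c)*(a - 3*c)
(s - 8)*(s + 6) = s^2 - 2*s - 48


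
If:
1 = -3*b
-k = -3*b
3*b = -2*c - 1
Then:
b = -1/3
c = 0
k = -1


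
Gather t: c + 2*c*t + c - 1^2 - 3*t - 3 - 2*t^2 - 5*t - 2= 2*c - 2*t^2 + t*(2*c - 8) - 6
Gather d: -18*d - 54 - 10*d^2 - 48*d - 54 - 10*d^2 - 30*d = -20*d^2 - 96*d - 108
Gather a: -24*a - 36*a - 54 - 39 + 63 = -60*a - 30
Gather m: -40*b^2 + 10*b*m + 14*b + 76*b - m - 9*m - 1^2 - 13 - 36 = -40*b^2 + 90*b + m*(10*b - 10) - 50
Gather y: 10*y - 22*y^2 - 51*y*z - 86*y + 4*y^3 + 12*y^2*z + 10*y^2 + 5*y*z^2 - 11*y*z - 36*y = 4*y^3 + y^2*(12*z - 12) + y*(5*z^2 - 62*z - 112)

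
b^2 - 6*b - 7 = (b - 7)*(b + 1)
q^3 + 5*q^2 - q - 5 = (q - 1)*(q + 1)*(q + 5)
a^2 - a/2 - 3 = (a - 2)*(a + 3/2)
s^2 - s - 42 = (s - 7)*(s + 6)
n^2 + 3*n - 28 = (n - 4)*(n + 7)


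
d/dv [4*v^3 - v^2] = 2*v*(6*v - 1)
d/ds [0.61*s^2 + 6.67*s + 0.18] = 1.22*s + 6.67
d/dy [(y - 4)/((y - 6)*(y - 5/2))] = 4*(-y^2 + 8*y - 19)/(4*y^4 - 68*y^3 + 409*y^2 - 1020*y + 900)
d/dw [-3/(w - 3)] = 3/(w - 3)^2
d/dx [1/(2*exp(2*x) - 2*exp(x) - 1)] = (2 - 4*exp(x))*exp(x)/(-2*exp(2*x) + 2*exp(x) + 1)^2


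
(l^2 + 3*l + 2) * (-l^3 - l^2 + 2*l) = -l^5 - 4*l^4 - 3*l^3 + 4*l^2 + 4*l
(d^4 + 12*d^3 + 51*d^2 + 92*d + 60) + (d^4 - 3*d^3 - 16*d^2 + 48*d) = 2*d^4 + 9*d^3 + 35*d^2 + 140*d + 60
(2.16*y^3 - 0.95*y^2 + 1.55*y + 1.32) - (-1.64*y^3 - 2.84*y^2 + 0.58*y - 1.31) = 3.8*y^3 + 1.89*y^2 + 0.97*y + 2.63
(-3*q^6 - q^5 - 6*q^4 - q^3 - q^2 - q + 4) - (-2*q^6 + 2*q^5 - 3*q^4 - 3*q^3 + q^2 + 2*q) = -q^6 - 3*q^5 - 3*q^4 + 2*q^3 - 2*q^2 - 3*q + 4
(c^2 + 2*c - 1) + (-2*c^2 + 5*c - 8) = -c^2 + 7*c - 9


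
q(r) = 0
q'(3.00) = 0.00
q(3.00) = 0.00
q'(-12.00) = 0.00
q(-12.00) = 0.00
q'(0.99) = 0.00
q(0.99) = 0.00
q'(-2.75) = 0.00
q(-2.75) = 0.00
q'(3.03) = 0.00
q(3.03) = 0.00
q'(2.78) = 0.00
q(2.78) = 0.00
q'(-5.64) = 0.00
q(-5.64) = 0.00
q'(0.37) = 0.00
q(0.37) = 0.00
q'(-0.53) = 0.00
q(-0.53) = 0.00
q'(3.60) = 0.00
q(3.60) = 0.00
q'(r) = 0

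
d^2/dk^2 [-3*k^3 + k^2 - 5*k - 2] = 2 - 18*k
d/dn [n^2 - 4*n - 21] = 2*n - 4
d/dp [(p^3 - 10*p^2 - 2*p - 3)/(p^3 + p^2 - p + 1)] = (11*p^4 + 2*p^3 + 24*p^2 - 14*p - 5)/(p^6 + 2*p^5 - p^4 + 3*p^2 - 2*p + 1)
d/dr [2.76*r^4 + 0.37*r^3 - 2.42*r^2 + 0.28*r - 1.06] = 11.04*r^3 + 1.11*r^2 - 4.84*r + 0.28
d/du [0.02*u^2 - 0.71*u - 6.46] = 0.04*u - 0.71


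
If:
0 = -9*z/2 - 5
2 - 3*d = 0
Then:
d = 2/3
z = -10/9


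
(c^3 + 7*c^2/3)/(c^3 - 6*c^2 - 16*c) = c*(3*c + 7)/(3*(c^2 - 6*c - 16))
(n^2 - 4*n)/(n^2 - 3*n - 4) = n/(n + 1)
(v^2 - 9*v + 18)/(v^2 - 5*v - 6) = (v - 3)/(v + 1)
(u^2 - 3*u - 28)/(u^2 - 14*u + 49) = (u + 4)/(u - 7)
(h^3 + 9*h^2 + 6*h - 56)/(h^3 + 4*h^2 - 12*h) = (h^2 + 11*h + 28)/(h*(h + 6))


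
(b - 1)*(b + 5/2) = b^2 + 3*b/2 - 5/2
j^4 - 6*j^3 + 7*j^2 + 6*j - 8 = (j - 4)*(j - 2)*(j - 1)*(j + 1)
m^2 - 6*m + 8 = (m - 4)*(m - 2)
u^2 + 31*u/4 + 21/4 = (u + 3/4)*(u + 7)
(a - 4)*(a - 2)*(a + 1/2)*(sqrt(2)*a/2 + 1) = sqrt(2)*a^4/2 - 11*sqrt(2)*a^3/4 + a^3 - 11*a^2/2 + 5*sqrt(2)*a^2/2 + 2*sqrt(2)*a + 5*a + 4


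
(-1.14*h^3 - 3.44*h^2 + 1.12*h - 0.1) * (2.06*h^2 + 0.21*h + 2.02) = -2.3484*h^5 - 7.3258*h^4 - 0.718*h^3 - 6.9196*h^2 + 2.2414*h - 0.202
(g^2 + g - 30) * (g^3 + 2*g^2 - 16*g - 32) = g^5 + 3*g^4 - 44*g^3 - 108*g^2 + 448*g + 960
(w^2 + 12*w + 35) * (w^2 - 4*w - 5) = w^4 + 8*w^3 - 18*w^2 - 200*w - 175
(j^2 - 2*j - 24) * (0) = 0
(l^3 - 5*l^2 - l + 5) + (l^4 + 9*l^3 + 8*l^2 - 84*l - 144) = l^4 + 10*l^3 + 3*l^2 - 85*l - 139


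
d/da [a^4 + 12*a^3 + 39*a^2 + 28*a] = 4*a^3 + 36*a^2 + 78*a + 28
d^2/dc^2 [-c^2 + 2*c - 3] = -2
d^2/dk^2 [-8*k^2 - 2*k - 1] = -16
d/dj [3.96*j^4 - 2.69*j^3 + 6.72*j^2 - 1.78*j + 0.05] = 15.84*j^3 - 8.07*j^2 + 13.44*j - 1.78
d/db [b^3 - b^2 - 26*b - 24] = 3*b^2 - 2*b - 26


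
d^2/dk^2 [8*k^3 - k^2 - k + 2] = 48*k - 2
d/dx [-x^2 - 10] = -2*x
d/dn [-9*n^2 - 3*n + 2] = -18*n - 3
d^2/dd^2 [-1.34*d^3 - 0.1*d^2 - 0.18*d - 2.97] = -8.04*d - 0.2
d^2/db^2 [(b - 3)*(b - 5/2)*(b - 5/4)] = 6*b - 27/2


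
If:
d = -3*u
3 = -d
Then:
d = -3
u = 1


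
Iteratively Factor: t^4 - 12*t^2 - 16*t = (t - 4)*(t^3 + 4*t^2 + 4*t) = (t - 4)*(t + 2)*(t^2 + 2*t) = t*(t - 4)*(t + 2)*(t + 2)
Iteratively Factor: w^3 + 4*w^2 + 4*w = (w + 2)*(w^2 + 2*w) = (w + 2)^2*(w)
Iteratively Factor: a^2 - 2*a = (a - 2)*(a)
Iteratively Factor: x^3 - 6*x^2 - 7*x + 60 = (x - 5)*(x^2 - x - 12) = (x - 5)*(x + 3)*(x - 4)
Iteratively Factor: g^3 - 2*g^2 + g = (g - 1)*(g^2 - g) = (g - 1)^2*(g)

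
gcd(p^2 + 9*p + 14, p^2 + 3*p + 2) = p + 2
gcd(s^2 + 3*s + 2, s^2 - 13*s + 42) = 1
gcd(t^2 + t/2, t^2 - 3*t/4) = t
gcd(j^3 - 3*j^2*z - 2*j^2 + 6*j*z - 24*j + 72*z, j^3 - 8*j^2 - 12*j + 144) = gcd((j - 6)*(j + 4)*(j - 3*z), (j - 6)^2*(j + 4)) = j^2 - 2*j - 24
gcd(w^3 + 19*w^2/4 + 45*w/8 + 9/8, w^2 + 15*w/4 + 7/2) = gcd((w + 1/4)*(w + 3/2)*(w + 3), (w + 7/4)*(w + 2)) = 1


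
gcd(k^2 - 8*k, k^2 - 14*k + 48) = k - 8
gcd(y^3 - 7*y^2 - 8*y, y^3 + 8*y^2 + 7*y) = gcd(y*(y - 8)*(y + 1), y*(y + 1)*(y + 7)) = y^2 + y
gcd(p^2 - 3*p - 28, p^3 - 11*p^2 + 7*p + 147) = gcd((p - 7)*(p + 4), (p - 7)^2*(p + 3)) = p - 7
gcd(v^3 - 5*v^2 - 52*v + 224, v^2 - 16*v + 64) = v - 8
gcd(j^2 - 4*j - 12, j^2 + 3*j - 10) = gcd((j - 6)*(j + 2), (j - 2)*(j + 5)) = 1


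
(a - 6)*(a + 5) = a^2 - a - 30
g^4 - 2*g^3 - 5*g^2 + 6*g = g*(g - 3)*(g - 1)*(g + 2)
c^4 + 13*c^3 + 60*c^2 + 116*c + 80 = (c + 2)^2*(c + 4)*(c + 5)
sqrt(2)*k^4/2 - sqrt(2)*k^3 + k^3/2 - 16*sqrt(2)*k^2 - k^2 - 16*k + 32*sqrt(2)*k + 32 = (k - 2)*(k - 4*sqrt(2))*(k + 4*sqrt(2))*(sqrt(2)*k/2 + 1/2)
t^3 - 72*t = t*(t - 6*sqrt(2))*(t + 6*sqrt(2))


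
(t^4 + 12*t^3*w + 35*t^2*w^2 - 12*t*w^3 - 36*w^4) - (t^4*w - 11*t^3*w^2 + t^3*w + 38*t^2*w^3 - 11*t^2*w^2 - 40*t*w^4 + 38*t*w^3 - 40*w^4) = -t^4*w + t^4 + 11*t^3*w^2 + 11*t^3*w - 38*t^2*w^3 + 46*t^2*w^2 + 40*t*w^4 - 50*t*w^3 + 4*w^4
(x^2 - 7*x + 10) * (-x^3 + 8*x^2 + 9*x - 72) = -x^5 + 15*x^4 - 57*x^3 - 55*x^2 + 594*x - 720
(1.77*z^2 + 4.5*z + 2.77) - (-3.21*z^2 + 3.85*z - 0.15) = 4.98*z^2 + 0.65*z + 2.92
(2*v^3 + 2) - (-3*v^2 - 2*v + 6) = 2*v^3 + 3*v^2 + 2*v - 4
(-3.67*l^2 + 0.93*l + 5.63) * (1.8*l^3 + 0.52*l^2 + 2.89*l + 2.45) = -6.606*l^5 - 0.2344*l^4 + 0.0112999999999985*l^3 - 3.3762*l^2 + 18.5492*l + 13.7935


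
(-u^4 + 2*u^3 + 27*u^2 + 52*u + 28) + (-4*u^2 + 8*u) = -u^4 + 2*u^3 + 23*u^2 + 60*u + 28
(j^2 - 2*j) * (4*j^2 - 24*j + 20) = 4*j^4 - 32*j^3 + 68*j^2 - 40*j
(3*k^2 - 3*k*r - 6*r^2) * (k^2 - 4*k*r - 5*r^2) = 3*k^4 - 15*k^3*r - 9*k^2*r^2 + 39*k*r^3 + 30*r^4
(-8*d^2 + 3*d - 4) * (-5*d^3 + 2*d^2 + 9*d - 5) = 40*d^5 - 31*d^4 - 46*d^3 + 59*d^2 - 51*d + 20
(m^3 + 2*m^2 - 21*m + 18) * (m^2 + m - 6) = m^5 + 3*m^4 - 25*m^3 - 15*m^2 + 144*m - 108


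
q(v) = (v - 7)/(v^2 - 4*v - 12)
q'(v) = (4 - 2*v)*(v - 7)/(v^2 - 4*v - 12)^2 + 1/(v^2 - 4*v - 12) = (v^2 - 4*v - 2*(v - 7)*(v - 2) - 12)/(-v^2 + 4*v + 12)^2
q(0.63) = 0.45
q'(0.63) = -0.16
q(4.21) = 0.25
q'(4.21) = 0.01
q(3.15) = 0.26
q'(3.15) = -0.03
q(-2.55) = -2.03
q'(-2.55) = -3.72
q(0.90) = 0.41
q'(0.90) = -0.13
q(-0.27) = 0.67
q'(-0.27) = -0.37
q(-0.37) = 0.71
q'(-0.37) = -0.42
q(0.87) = 0.42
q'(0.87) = -0.13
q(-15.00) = -0.08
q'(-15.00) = -0.00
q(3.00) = 0.27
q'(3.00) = -0.03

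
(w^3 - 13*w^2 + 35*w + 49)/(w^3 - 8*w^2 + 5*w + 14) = (w - 7)/(w - 2)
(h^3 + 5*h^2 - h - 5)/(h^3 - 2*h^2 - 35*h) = (h^2 - 1)/(h*(h - 7))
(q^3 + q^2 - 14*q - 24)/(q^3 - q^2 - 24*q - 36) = (q - 4)/(q - 6)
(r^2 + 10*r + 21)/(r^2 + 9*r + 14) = (r + 3)/(r + 2)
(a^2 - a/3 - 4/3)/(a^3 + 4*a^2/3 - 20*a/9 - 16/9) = 3*(a + 1)/(3*a^2 + 8*a + 4)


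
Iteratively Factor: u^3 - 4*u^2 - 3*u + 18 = (u + 2)*(u^2 - 6*u + 9) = (u - 3)*(u + 2)*(u - 3)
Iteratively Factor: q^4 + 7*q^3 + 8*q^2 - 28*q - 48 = (q + 4)*(q^3 + 3*q^2 - 4*q - 12) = (q - 2)*(q + 4)*(q^2 + 5*q + 6) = (q - 2)*(q + 3)*(q + 4)*(q + 2)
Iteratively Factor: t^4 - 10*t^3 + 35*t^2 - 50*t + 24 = (t - 3)*(t^3 - 7*t^2 + 14*t - 8) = (t - 3)*(t - 2)*(t^2 - 5*t + 4) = (t - 3)*(t - 2)*(t - 1)*(t - 4)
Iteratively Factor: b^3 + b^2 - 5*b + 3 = (b - 1)*(b^2 + 2*b - 3) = (b - 1)*(b + 3)*(b - 1)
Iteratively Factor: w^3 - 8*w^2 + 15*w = (w - 5)*(w^2 - 3*w) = (w - 5)*(w - 3)*(w)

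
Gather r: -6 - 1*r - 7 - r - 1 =-2*r - 14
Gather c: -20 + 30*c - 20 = 30*c - 40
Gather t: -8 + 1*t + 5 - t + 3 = 0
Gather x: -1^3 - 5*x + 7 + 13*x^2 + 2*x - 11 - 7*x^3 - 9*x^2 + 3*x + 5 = -7*x^3 + 4*x^2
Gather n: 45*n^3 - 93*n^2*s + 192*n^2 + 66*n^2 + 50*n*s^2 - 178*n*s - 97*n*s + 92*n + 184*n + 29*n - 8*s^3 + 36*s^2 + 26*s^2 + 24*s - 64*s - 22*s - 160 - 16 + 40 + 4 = 45*n^3 + n^2*(258 - 93*s) + n*(50*s^2 - 275*s + 305) - 8*s^3 + 62*s^2 - 62*s - 132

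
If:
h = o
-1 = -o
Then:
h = 1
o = 1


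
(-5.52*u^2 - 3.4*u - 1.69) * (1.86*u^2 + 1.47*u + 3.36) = -10.2672*u^4 - 14.4384*u^3 - 26.6886*u^2 - 13.9083*u - 5.6784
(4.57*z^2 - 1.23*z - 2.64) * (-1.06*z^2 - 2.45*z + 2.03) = -4.8442*z^4 - 9.8927*z^3 + 15.089*z^2 + 3.9711*z - 5.3592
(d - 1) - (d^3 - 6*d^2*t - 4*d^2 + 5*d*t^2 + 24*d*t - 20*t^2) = -d^3 + 6*d^2*t + 4*d^2 - 5*d*t^2 - 24*d*t + d + 20*t^2 - 1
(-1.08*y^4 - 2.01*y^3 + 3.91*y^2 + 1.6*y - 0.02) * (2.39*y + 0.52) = -2.5812*y^5 - 5.3655*y^4 + 8.2997*y^3 + 5.8572*y^2 + 0.7842*y - 0.0104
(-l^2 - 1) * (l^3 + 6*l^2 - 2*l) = -l^5 - 6*l^4 + l^3 - 6*l^2 + 2*l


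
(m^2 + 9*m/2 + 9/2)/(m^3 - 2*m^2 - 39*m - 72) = (m + 3/2)/(m^2 - 5*m - 24)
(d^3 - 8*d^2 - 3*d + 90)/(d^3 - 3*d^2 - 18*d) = (d - 5)/d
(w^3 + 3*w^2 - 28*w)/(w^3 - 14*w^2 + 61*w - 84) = w*(w + 7)/(w^2 - 10*w + 21)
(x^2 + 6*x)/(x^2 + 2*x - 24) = x/(x - 4)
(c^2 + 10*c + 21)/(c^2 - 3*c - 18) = (c + 7)/(c - 6)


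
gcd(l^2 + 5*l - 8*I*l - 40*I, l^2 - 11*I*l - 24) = l - 8*I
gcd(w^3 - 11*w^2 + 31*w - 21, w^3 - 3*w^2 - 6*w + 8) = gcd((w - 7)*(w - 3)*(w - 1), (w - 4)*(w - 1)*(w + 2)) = w - 1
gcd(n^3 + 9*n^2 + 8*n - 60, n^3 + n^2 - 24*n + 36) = n^2 + 4*n - 12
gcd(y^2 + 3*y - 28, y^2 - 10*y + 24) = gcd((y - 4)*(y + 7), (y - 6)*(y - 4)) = y - 4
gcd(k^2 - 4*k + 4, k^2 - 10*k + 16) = k - 2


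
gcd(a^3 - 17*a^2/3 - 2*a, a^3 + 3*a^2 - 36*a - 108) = a - 6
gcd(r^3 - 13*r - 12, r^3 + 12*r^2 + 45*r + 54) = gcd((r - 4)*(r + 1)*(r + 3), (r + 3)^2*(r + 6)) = r + 3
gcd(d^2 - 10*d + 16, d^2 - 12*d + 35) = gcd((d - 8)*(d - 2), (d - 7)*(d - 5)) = 1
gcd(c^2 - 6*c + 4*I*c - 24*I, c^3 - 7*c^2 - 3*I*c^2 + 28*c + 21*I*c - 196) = c + 4*I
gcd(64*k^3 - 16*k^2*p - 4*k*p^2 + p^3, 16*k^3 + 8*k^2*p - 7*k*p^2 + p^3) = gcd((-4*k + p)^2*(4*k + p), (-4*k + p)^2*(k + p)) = 16*k^2 - 8*k*p + p^2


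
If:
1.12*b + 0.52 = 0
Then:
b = -0.46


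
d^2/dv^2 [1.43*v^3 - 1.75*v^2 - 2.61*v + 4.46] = 8.58*v - 3.5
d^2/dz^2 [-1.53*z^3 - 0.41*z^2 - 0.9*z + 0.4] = -9.18*z - 0.82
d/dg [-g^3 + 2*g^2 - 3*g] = -3*g^2 + 4*g - 3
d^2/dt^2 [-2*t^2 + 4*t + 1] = -4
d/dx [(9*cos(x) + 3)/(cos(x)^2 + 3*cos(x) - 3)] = 3*(3*cos(x)^2 + 2*cos(x) + 12)*sin(x)/(cos(x)^2 + 3*cos(x) - 3)^2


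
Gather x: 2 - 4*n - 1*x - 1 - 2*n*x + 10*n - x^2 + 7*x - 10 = 6*n - x^2 + x*(6 - 2*n) - 9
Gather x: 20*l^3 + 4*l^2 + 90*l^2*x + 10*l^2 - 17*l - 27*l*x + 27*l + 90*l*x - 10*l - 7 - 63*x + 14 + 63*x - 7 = 20*l^3 + 14*l^2 + x*(90*l^2 + 63*l)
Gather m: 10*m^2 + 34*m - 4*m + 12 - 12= 10*m^2 + 30*m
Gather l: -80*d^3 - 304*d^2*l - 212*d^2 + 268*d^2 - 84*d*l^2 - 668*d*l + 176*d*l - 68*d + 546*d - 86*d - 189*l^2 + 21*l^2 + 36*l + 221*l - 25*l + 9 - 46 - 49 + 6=-80*d^3 + 56*d^2 + 392*d + l^2*(-84*d - 168) + l*(-304*d^2 - 492*d + 232) - 80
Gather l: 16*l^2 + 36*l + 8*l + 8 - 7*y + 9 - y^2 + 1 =16*l^2 + 44*l - y^2 - 7*y + 18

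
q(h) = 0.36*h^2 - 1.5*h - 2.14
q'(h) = 0.72*h - 1.5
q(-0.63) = -1.05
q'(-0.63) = -1.95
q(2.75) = -3.54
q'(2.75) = 0.48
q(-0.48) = -1.34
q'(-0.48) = -1.85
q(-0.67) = -0.97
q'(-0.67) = -1.98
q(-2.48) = 3.79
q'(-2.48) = -3.29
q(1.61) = -3.62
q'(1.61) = -0.34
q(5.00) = -0.64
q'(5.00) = 2.10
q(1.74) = -3.66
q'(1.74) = -0.25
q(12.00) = 31.70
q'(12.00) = 7.14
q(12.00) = 31.70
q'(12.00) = 7.14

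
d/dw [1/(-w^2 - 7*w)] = (2*w + 7)/(w^2*(w + 7)^2)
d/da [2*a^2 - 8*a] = 4*a - 8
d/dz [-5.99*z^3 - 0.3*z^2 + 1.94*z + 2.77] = -17.97*z^2 - 0.6*z + 1.94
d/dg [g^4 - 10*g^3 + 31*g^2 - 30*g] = 4*g^3 - 30*g^2 + 62*g - 30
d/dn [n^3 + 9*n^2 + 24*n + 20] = 3*n^2 + 18*n + 24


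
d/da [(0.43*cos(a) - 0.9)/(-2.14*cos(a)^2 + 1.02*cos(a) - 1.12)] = (-0.9202*cos(a)^2 + 3.852*cos(a) - 0.4364)*sin(a)/(4.5796*cos(a)^4 - 4.3656*cos(a)^3 + 5.834*cos(a)^2 - 2.2848*cos(a) + 1.2544)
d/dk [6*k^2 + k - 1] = 12*k + 1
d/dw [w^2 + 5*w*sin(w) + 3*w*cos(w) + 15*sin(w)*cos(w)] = -3*w*sin(w) + 5*w*cos(w) + 2*w + 5*sin(w) + 3*cos(w) + 15*cos(2*w)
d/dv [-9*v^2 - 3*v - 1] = -18*v - 3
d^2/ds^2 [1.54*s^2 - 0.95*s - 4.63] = 3.08000000000000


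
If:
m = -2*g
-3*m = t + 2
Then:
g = t/6 + 1/3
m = -t/3 - 2/3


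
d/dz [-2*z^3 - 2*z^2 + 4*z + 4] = -6*z^2 - 4*z + 4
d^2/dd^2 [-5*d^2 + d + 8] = -10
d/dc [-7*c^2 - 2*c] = -14*c - 2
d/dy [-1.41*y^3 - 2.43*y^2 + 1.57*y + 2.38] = -4.23*y^2 - 4.86*y + 1.57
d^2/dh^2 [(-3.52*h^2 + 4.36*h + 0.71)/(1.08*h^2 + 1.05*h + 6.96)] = (18.154368*h^3 + 163.72368*h^2 - 191.808648*h - 413.86293)/(1.259712*h^6 + 3.67416*h^5 + 27.926532*h^4 + 48.513465*h^3 + 179.970984*h^2 + 152.59104*h + 337.153536)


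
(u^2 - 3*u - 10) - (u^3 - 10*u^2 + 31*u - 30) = -u^3 + 11*u^2 - 34*u + 20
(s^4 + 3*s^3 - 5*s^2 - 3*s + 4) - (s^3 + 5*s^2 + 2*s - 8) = s^4 + 2*s^3 - 10*s^2 - 5*s + 12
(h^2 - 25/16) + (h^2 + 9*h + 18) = 2*h^2 + 9*h + 263/16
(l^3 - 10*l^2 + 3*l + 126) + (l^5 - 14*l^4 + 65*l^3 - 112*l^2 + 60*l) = l^5 - 14*l^4 + 66*l^3 - 122*l^2 + 63*l + 126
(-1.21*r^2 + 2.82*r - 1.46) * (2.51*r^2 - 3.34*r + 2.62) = -3.0371*r^4 + 11.1196*r^3 - 16.2536*r^2 + 12.2648*r - 3.8252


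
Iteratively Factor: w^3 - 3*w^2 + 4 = (w - 2)*(w^2 - w - 2) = (w - 2)^2*(w + 1)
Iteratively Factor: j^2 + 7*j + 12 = (j + 3)*(j + 4)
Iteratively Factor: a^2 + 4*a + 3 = (a + 1)*(a + 3)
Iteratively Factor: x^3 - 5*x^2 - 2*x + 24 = (x - 4)*(x^2 - x - 6) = (x - 4)*(x - 3)*(x + 2)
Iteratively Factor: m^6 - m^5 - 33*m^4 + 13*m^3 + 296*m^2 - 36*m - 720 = (m - 5)*(m^5 + 4*m^4 - 13*m^3 - 52*m^2 + 36*m + 144) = (m - 5)*(m - 3)*(m^4 + 7*m^3 + 8*m^2 - 28*m - 48) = (m - 5)*(m - 3)*(m - 2)*(m^3 + 9*m^2 + 26*m + 24) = (m - 5)*(m - 3)*(m - 2)*(m + 4)*(m^2 + 5*m + 6) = (m - 5)*(m - 3)*(m - 2)*(m + 2)*(m + 4)*(m + 3)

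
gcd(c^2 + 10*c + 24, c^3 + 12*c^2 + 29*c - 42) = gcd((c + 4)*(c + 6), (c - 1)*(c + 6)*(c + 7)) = c + 6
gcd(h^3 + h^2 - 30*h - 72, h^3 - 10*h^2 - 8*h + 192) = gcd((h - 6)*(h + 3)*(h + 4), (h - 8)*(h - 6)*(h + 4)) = h^2 - 2*h - 24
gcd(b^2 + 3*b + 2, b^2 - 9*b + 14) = 1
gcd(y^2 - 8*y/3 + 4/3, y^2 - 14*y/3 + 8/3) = y - 2/3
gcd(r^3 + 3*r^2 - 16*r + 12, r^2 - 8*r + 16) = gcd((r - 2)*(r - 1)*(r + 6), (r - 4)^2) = 1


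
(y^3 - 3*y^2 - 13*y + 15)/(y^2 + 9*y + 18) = (y^2 - 6*y + 5)/(y + 6)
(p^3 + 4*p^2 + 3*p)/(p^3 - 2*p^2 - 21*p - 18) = p/(p - 6)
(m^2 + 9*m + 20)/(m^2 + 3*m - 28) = (m^2 + 9*m + 20)/(m^2 + 3*m - 28)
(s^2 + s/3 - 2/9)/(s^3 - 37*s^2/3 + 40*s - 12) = (s + 2/3)/(s^2 - 12*s + 36)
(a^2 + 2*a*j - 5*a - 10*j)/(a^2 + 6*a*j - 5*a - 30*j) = (a + 2*j)/(a + 6*j)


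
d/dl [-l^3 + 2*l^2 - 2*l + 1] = -3*l^2 + 4*l - 2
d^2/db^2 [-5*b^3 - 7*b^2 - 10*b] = -30*b - 14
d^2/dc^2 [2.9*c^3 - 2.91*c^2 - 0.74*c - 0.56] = 17.4*c - 5.82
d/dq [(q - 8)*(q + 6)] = 2*q - 2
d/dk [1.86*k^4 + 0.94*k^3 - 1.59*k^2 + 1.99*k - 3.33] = 7.44*k^3 + 2.82*k^2 - 3.18*k + 1.99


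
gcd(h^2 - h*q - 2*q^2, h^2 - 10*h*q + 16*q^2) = -h + 2*q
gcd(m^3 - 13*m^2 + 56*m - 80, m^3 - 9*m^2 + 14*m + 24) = m - 4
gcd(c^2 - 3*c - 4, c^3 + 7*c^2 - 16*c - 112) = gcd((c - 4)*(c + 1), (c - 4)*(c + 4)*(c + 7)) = c - 4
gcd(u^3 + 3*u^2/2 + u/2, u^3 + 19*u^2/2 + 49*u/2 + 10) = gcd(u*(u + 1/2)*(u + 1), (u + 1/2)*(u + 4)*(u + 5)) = u + 1/2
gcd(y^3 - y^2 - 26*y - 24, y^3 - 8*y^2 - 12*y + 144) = y^2 - 2*y - 24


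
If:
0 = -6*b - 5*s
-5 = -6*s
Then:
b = -25/36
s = 5/6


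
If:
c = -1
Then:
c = -1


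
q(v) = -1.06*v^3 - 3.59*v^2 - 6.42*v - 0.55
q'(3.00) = -56.58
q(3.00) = -80.74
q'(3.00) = -56.58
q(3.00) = -80.74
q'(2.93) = -54.76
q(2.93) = -76.84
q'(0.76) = -13.71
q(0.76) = -7.97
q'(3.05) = -57.90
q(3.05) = -83.60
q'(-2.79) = -11.14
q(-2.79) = 12.44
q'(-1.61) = -3.10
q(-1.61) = 4.90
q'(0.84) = -14.70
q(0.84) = -9.10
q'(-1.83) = -3.93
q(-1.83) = 5.67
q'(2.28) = -39.32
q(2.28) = -46.41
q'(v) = -3.18*v^2 - 7.18*v - 6.42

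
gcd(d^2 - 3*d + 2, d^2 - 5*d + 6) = d - 2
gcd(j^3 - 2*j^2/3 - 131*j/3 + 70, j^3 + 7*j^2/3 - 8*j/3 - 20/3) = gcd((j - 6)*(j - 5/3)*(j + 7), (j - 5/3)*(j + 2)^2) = j - 5/3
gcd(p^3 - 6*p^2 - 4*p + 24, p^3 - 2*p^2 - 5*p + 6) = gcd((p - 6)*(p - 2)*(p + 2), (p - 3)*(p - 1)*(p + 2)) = p + 2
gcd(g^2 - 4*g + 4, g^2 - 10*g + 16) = g - 2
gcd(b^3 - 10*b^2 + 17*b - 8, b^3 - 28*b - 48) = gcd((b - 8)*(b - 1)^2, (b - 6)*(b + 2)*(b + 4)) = 1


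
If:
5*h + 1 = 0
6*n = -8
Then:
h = -1/5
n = -4/3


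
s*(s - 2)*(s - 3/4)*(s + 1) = s^4 - 7*s^3/4 - 5*s^2/4 + 3*s/2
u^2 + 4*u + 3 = (u + 1)*(u + 3)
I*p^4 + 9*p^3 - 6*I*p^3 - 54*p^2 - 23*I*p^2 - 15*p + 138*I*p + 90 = (p - 6)*(p - 5*I)*(p - 3*I)*(I*p + 1)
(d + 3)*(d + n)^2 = d^3 + 2*d^2*n + 3*d^2 + d*n^2 + 6*d*n + 3*n^2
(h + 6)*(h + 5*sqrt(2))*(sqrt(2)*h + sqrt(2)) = sqrt(2)*h^3 + 7*sqrt(2)*h^2 + 10*h^2 + 6*sqrt(2)*h + 70*h + 60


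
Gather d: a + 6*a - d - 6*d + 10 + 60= 7*a - 7*d + 70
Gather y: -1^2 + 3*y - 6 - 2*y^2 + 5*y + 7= -2*y^2 + 8*y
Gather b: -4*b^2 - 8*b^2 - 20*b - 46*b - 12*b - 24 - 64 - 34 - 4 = -12*b^2 - 78*b - 126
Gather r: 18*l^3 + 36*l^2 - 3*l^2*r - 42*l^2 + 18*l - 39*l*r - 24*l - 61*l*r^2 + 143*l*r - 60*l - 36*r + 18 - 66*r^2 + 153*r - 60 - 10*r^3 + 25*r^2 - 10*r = 18*l^3 - 6*l^2 - 66*l - 10*r^3 + r^2*(-61*l - 41) + r*(-3*l^2 + 104*l + 107) - 42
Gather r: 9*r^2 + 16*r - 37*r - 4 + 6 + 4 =9*r^2 - 21*r + 6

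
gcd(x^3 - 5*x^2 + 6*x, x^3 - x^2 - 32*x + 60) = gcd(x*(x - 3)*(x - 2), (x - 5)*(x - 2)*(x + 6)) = x - 2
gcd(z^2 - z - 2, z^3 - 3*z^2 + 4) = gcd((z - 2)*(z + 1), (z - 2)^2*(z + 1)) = z^2 - z - 2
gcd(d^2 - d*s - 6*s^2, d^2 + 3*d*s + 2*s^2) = d + 2*s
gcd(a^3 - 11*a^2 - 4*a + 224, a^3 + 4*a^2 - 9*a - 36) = a + 4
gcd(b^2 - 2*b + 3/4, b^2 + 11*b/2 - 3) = b - 1/2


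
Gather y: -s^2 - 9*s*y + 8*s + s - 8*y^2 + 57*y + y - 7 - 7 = -s^2 + 9*s - 8*y^2 + y*(58 - 9*s) - 14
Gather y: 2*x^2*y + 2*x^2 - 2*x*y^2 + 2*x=2*x^2*y + 2*x^2 - 2*x*y^2 + 2*x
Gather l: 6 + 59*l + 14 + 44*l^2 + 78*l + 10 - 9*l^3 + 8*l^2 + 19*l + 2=-9*l^3 + 52*l^2 + 156*l + 32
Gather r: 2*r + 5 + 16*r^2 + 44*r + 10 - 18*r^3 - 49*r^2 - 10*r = -18*r^3 - 33*r^2 + 36*r + 15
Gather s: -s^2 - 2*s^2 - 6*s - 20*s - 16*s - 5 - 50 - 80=-3*s^2 - 42*s - 135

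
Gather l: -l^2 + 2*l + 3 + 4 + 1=-l^2 + 2*l + 8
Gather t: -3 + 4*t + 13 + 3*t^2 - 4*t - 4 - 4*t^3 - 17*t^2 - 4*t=-4*t^3 - 14*t^2 - 4*t + 6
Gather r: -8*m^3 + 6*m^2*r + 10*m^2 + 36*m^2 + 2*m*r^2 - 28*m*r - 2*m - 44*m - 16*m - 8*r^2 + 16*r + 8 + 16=-8*m^3 + 46*m^2 - 62*m + r^2*(2*m - 8) + r*(6*m^2 - 28*m + 16) + 24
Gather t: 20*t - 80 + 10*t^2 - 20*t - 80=10*t^2 - 160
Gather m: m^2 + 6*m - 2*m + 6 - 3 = m^2 + 4*m + 3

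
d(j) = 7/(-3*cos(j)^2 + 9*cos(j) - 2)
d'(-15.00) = -0.55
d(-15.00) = -0.66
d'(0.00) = 0.00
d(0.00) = 1.75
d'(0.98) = 7.59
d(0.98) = 3.36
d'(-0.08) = -0.11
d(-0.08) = 1.75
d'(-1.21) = -69.85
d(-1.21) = 8.71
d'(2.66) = 0.31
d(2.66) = -0.57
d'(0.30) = 0.45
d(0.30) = 1.81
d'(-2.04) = -1.64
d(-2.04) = -1.05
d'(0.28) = 0.42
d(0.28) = 1.80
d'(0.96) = 6.74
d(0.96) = 3.22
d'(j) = 7*(-6*sin(j)*cos(j) + 9*sin(j))/(-3*cos(j)^2 + 9*cos(j) - 2)^2 = 21*(3 - 2*cos(j))*sin(j)/(3*cos(j)^2 - 9*cos(j) + 2)^2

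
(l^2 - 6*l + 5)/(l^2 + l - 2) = (l - 5)/(l + 2)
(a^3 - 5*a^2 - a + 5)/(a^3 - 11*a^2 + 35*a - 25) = (a + 1)/(a - 5)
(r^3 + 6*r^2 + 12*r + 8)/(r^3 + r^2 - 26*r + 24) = (r^3 + 6*r^2 + 12*r + 8)/(r^3 + r^2 - 26*r + 24)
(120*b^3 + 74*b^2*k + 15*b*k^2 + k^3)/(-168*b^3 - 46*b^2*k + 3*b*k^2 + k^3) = (-5*b - k)/(7*b - k)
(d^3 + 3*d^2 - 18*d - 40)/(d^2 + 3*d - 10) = (d^2 - 2*d - 8)/(d - 2)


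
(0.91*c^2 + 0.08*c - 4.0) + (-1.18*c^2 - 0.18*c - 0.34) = -0.27*c^2 - 0.1*c - 4.34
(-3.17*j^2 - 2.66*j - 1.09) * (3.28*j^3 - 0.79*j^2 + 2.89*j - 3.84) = -10.3976*j^5 - 6.2205*j^4 - 10.6351*j^3 + 5.3465*j^2 + 7.0643*j + 4.1856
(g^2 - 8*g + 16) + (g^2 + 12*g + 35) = 2*g^2 + 4*g + 51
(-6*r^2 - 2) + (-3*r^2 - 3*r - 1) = -9*r^2 - 3*r - 3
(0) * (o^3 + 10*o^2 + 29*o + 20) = 0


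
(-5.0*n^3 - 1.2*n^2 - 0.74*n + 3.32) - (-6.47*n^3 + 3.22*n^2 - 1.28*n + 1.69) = 1.47*n^3 - 4.42*n^2 + 0.54*n + 1.63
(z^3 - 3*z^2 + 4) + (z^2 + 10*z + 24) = z^3 - 2*z^2 + 10*z + 28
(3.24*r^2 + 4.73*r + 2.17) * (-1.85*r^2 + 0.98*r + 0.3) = -5.994*r^4 - 5.5753*r^3 + 1.5929*r^2 + 3.5456*r + 0.651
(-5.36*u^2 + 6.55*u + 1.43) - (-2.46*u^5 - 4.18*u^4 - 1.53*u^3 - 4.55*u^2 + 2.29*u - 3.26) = 2.46*u^5 + 4.18*u^4 + 1.53*u^3 - 0.81*u^2 + 4.26*u + 4.69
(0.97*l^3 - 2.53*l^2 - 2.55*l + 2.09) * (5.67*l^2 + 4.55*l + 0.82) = 5.4999*l^5 - 9.9316*l^4 - 25.1746*l^3 - 1.8268*l^2 + 7.4185*l + 1.7138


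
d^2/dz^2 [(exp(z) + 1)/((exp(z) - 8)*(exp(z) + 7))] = (exp(4*z) + 5*exp(3*z) + 333*exp(2*z) + 169*exp(z) + 3080)*exp(z)/(exp(6*z) - 3*exp(5*z) - 165*exp(4*z) + 335*exp(3*z) + 9240*exp(2*z) - 9408*exp(z) - 175616)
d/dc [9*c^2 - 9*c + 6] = 18*c - 9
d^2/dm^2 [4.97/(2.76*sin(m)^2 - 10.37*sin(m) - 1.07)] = (151.437888*sin(m)^4 - 426.742092*sin(m)^3 + 366.011177*sin(m)^2 + 798.337561*sin(m) - 1098.271594)/(-2.76*sin(m)^2 + 10.37*sin(m) + 1.07)^3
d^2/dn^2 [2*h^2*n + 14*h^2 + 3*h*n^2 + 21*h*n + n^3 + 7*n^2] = 6*h + 6*n + 14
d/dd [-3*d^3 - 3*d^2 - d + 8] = -9*d^2 - 6*d - 1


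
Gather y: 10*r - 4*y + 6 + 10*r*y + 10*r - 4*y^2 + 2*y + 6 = 20*r - 4*y^2 + y*(10*r - 2) + 12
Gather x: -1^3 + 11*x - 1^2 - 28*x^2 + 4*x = -28*x^2 + 15*x - 2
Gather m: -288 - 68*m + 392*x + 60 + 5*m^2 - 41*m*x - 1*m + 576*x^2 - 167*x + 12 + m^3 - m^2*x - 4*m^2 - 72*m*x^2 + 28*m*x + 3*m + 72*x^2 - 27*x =m^3 + m^2*(1 - x) + m*(-72*x^2 - 13*x - 66) + 648*x^2 + 198*x - 216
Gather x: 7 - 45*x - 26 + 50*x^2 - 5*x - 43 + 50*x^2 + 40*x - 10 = 100*x^2 - 10*x - 72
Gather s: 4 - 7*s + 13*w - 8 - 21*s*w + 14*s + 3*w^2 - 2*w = s*(7 - 21*w) + 3*w^2 + 11*w - 4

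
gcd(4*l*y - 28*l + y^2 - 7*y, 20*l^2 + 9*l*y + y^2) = 4*l + y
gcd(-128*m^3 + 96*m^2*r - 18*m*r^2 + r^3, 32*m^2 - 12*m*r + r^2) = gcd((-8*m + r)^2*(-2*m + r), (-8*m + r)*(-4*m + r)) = -8*m + r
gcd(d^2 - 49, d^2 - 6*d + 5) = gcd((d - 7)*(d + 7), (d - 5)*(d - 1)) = 1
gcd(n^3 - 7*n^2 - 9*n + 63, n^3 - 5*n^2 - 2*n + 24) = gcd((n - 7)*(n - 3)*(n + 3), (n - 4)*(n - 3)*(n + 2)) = n - 3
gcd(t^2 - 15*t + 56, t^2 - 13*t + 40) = t - 8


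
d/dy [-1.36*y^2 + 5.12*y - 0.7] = 5.12 - 2.72*y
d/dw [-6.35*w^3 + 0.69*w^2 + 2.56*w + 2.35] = -19.05*w^2 + 1.38*w + 2.56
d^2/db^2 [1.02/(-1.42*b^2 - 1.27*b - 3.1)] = (4.113456*b^2 + 3.678936*b - 1.02*(2.84*b + 1.27)*(5.68*b + 2.54) + 8.98008)/(1.42*b^2 + 1.27*b + 3.1)^3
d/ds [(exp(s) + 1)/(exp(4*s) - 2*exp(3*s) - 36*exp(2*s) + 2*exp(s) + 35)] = 3*(-exp(2*s) + 2*exp(s) + 11)*exp(s)/(exp(6*s) - 6*exp(5*s) - 57*exp(4*s) + 268*exp(3*s) + 879*exp(2*s) - 2310*exp(s) + 1225)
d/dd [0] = 0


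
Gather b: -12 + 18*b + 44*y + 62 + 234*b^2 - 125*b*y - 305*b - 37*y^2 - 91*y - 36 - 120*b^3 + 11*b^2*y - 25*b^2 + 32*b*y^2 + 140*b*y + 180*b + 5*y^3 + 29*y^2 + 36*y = -120*b^3 + b^2*(11*y + 209) + b*(32*y^2 + 15*y - 107) + 5*y^3 - 8*y^2 - 11*y + 14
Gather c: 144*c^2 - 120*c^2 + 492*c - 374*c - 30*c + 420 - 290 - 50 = 24*c^2 + 88*c + 80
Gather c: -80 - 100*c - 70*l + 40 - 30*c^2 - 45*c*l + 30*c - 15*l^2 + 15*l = -30*c^2 + c*(-45*l - 70) - 15*l^2 - 55*l - 40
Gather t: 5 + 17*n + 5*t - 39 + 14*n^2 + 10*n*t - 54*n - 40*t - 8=14*n^2 - 37*n + t*(10*n - 35) - 42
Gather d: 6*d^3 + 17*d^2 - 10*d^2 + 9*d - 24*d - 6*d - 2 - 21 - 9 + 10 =6*d^3 + 7*d^2 - 21*d - 22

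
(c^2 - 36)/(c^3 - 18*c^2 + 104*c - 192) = (c + 6)/(c^2 - 12*c + 32)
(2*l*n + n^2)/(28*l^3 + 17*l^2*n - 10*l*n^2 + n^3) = n*(2*l + n)/(28*l^3 + 17*l^2*n - 10*l*n^2 + n^3)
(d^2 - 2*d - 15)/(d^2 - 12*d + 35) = (d + 3)/(d - 7)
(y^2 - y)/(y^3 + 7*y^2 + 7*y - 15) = y/(y^2 + 8*y + 15)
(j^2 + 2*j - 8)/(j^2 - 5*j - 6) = (-j^2 - 2*j + 8)/(-j^2 + 5*j + 6)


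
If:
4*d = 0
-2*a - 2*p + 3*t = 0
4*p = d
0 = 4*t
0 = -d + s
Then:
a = 0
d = 0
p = 0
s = 0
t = 0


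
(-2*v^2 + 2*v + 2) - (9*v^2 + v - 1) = -11*v^2 + v + 3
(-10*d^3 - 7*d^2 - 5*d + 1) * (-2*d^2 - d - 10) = 20*d^5 + 24*d^4 + 117*d^3 + 73*d^2 + 49*d - 10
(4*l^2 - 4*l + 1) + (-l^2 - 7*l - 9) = 3*l^2 - 11*l - 8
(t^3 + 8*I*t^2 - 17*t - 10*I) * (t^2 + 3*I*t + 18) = t^5 + 11*I*t^4 - 23*t^3 + 83*I*t^2 - 276*t - 180*I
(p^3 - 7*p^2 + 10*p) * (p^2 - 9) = p^5 - 7*p^4 + p^3 + 63*p^2 - 90*p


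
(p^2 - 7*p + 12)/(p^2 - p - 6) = (p - 4)/(p + 2)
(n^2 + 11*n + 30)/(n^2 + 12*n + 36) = (n + 5)/(n + 6)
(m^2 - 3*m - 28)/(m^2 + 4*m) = (m - 7)/m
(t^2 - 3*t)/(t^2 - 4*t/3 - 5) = 3*t/(3*t + 5)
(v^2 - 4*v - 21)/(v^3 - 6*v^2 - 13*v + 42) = 1/(v - 2)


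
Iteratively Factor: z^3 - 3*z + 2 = (z + 2)*(z^2 - 2*z + 1) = (z - 1)*(z + 2)*(z - 1)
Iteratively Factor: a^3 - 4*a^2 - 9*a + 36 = (a - 3)*(a^2 - a - 12) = (a - 3)*(a + 3)*(a - 4)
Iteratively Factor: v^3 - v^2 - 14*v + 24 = (v - 2)*(v^2 + v - 12) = (v - 2)*(v + 4)*(v - 3)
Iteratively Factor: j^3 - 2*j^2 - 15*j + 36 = (j - 3)*(j^2 + j - 12) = (j - 3)^2*(j + 4)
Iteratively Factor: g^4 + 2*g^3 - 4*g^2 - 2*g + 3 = (g + 3)*(g^3 - g^2 - g + 1) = (g + 1)*(g + 3)*(g^2 - 2*g + 1) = (g - 1)*(g + 1)*(g + 3)*(g - 1)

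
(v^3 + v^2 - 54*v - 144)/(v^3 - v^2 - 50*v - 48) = (v + 3)/(v + 1)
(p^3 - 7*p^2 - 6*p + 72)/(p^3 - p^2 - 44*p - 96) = (p^2 - 10*p + 24)/(p^2 - 4*p - 32)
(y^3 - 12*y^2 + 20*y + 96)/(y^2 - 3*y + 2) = (y^3 - 12*y^2 + 20*y + 96)/(y^2 - 3*y + 2)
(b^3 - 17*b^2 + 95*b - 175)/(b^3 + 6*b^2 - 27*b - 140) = (b^2 - 12*b + 35)/(b^2 + 11*b + 28)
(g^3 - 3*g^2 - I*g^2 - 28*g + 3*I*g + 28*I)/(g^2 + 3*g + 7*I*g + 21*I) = (g^3 - g^2*(3 + I) + g*(-28 + 3*I) + 28*I)/(g^2 + g*(3 + 7*I) + 21*I)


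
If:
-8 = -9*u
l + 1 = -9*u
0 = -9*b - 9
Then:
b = -1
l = -9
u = 8/9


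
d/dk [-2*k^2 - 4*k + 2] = -4*k - 4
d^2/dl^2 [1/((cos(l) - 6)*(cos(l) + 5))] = (-4*sin(l)^4 + 123*sin(l)^2 + 105*cos(l)/4 + 3*cos(3*l)/4 - 57)/((cos(l) - 6)^3*(cos(l) + 5)^3)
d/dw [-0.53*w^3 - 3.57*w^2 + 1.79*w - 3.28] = -1.59*w^2 - 7.14*w + 1.79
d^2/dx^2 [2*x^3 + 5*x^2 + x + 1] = 12*x + 10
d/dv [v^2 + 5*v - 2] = 2*v + 5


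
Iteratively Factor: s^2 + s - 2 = (s - 1)*(s + 2)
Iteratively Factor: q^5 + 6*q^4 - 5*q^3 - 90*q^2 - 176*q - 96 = (q + 1)*(q^4 + 5*q^3 - 10*q^2 - 80*q - 96) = (q + 1)*(q + 4)*(q^3 + q^2 - 14*q - 24) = (q + 1)*(q + 2)*(q + 4)*(q^2 - q - 12) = (q - 4)*(q + 1)*(q + 2)*(q + 4)*(q + 3)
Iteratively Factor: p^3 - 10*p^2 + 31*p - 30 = (p - 5)*(p^2 - 5*p + 6) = (p - 5)*(p - 3)*(p - 2)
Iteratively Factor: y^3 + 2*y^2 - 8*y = (y + 4)*(y^2 - 2*y) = y*(y + 4)*(y - 2)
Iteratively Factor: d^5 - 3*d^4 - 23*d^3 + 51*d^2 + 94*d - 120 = (d - 5)*(d^4 + 2*d^3 - 13*d^2 - 14*d + 24) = (d - 5)*(d - 3)*(d^3 + 5*d^2 + 2*d - 8) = (d - 5)*(d - 3)*(d - 1)*(d^2 + 6*d + 8) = (d - 5)*(d - 3)*(d - 1)*(d + 4)*(d + 2)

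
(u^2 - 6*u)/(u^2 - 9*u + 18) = u/(u - 3)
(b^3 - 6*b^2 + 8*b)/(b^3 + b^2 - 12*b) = (b^2 - 6*b + 8)/(b^2 + b - 12)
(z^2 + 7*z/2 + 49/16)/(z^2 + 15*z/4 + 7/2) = (z + 7/4)/(z + 2)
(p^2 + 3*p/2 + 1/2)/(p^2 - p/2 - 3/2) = (2*p + 1)/(2*p - 3)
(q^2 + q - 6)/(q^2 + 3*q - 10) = (q + 3)/(q + 5)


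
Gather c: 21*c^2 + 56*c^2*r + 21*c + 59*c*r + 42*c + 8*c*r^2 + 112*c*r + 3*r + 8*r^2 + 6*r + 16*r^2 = c^2*(56*r + 21) + c*(8*r^2 + 171*r + 63) + 24*r^2 + 9*r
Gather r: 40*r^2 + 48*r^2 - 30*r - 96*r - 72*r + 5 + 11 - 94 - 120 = 88*r^2 - 198*r - 198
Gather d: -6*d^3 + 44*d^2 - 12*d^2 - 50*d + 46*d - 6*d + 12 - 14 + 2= -6*d^3 + 32*d^2 - 10*d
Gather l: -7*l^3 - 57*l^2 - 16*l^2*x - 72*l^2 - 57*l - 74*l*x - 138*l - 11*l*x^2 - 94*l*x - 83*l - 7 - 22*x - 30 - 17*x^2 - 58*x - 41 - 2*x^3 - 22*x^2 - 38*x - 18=-7*l^3 + l^2*(-16*x - 129) + l*(-11*x^2 - 168*x - 278) - 2*x^3 - 39*x^2 - 118*x - 96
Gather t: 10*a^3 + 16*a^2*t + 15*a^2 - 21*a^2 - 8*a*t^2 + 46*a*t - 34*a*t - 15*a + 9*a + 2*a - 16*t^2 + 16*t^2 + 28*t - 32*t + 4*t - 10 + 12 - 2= 10*a^3 - 6*a^2 - 8*a*t^2 - 4*a + t*(16*a^2 + 12*a)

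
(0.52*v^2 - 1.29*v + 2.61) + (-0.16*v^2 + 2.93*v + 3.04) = 0.36*v^2 + 1.64*v + 5.65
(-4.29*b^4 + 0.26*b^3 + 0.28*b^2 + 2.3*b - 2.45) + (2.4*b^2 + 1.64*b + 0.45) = -4.29*b^4 + 0.26*b^3 + 2.68*b^2 + 3.94*b - 2.0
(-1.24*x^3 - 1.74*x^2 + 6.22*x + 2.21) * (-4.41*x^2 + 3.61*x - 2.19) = 5.4684*x^5 + 3.197*x^4 - 30.996*x^3 + 16.5187*x^2 - 5.6437*x - 4.8399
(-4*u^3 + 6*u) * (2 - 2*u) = 8*u^4 - 8*u^3 - 12*u^2 + 12*u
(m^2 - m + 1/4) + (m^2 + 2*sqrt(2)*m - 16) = 2*m^2 - m + 2*sqrt(2)*m - 63/4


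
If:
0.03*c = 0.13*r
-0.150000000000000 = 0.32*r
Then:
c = -2.03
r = -0.47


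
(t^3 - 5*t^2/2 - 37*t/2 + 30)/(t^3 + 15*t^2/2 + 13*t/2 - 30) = (t - 5)/(t + 5)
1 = 1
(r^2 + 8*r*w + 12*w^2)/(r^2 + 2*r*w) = (r + 6*w)/r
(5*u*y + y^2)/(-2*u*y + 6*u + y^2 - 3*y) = y*(5*u + y)/(-2*u*y + 6*u + y^2 - 3*y)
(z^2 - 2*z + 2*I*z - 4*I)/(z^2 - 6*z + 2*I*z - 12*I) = (z - 2)/(z - 6)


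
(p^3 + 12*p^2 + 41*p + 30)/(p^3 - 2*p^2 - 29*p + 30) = (p^2 + 7*p + 6)/(p^2 - 7*p + 6)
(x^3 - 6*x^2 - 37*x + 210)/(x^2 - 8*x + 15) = (x^2 - x - 42)/(x - 3)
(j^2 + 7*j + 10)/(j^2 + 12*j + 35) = (j + 2)/(j + 7)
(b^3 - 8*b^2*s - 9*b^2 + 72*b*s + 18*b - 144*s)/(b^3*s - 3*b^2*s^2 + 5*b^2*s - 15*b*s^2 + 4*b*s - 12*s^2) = (b^3 - 8*b^2*s - 9*b^2 + 72*b*s + 18*b - 144*s)/(s*(b^3 - 3*b^2*s + 5*b^2 - 15*b*s + 4*b - 12*s))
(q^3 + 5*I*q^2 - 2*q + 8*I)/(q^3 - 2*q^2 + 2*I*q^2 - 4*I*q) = (q^2 + 3*I*q + 4)/(q*(q - 2))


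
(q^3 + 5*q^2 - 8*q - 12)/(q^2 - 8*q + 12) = (q^2 + 7*q + 6)/(q - 6)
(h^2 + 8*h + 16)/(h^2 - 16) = (h + 4)/(h - 4)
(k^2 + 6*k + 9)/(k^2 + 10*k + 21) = (k + 3)/(k + 7)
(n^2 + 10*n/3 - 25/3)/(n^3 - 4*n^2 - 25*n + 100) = (n - 5/3)/(n^2 - 9*n + 20)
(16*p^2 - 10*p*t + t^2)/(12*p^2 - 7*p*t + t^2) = (16*p^2 - 10*p*t + t^2)/(12*p^2 - 7*p*t + t^2)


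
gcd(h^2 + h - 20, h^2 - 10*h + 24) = h - 4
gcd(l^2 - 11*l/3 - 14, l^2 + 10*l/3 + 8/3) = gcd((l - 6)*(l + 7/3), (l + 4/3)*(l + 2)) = 1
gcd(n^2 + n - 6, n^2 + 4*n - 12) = n - 2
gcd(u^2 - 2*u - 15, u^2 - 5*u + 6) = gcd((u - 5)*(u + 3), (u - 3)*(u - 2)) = 1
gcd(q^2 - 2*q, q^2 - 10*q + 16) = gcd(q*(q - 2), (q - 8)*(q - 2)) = q - 2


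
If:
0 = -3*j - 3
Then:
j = -1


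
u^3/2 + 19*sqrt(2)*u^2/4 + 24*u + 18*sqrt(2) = (u/2 + sqrt(2))*(u + 3*sqrt(2)/2)*(u + 6*sqrt(2))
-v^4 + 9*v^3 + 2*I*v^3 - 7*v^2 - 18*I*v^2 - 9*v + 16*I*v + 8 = (v - 8)*(v - 1)*(I*v + 1)^2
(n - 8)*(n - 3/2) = n^2 - 19*n/2 + 12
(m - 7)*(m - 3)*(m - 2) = m^3 - 12*m^2 + 41*m - 42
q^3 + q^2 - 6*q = q*(q - 2)*(q + 3)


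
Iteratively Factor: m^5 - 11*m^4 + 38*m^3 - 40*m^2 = (m - 2)*(m^4 - 9*m^3 + 20*m^2) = (m - 5)*(m - 2)*(m^3 - 4*m^2) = (m - 5)*(m - 4)*(m - 2)*(m^2) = m*(m - 5)*(m - 4)*(m - 2)*(m)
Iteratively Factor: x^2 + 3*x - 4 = (x - 1)*(x + 4)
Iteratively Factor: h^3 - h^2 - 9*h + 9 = (h + 3)*(h^2 - 4*h + 3) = (h - 1)*(h + 3)*(h - 3)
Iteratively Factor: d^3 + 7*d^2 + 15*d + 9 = (d + 3)*(d^2 + 4*d + 3) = (d + 3)^2*(d + 1)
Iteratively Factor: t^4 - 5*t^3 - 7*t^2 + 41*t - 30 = (t - 1)*(t^3 - 4*t^2 - 11*t + 30) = (t - 5)*(t - 1)*(t^2 + t - 6) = (t - 5)*(t - 1)*(t + 3)*(t - 2)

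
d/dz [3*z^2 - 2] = 6*z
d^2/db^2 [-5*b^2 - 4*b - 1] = -10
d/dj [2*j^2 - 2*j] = 4*j - 2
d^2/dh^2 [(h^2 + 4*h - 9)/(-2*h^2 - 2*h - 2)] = 3*(-h^3 + 10*h^2 + 13*h + 1)/(h^6 + 3*h^5 + 6*h^4 + 7*h^3 + 6*h^2 + 3*h + 1)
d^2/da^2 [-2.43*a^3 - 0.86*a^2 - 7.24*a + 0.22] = -14.58*a - 1.72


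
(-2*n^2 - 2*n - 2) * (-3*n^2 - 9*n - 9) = 6*n^4 + 24*n^3 + 42*n^2 + 36*n + 18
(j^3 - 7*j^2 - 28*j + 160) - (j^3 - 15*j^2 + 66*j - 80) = 8*j^2 - 94*j + 240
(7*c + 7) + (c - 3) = 8*c + 4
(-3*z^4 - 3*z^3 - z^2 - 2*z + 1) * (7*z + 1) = -21*z^5 - 24*z^4 - 10*z^3 - 15*z^2 + 5*z + 1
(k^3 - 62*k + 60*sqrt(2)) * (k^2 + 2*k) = k^5 + 2*k^4 - 62*k^3 - 124*k^2 + 60*sqrt(2)*k^2 + 120*sqrt(2)*k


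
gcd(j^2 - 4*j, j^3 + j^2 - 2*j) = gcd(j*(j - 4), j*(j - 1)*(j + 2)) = j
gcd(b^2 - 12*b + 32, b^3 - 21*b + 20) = b - 4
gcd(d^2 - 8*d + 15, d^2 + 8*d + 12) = 1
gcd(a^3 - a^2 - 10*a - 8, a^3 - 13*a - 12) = a^2 - 3*a - 4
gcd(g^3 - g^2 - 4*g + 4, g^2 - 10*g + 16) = g - 2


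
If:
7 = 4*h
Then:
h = 7/4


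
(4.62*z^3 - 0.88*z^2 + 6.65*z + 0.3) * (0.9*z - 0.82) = 4.158*z^4 - 4.5804*z^3 + 6.7066*z^2 - 5.183*z - 0.246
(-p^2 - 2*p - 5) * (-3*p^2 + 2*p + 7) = 3*p^4 + 4*p^3 + 4*p^2 - 24*p - 35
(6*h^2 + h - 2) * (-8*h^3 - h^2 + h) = -48*h^5 - 14*h^4 + 21*h^3 + 3*h^2 - 2*h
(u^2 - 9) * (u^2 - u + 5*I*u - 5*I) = u^4 - u^3 + 5*I*u^3 - 9*u^2 - 5*I*u^2 + 9*u - 45*I*u + 45*I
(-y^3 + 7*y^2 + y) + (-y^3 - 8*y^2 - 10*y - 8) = -2*y^3 - y^2 - 9*y - 8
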